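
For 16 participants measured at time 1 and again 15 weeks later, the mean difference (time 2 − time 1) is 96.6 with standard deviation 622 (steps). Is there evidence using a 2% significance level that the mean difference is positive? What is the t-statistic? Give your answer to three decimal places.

H0: μ_d = 0; H1: μ_d > 0 (paired t-test on the differences, right-tailed).
t = d̄/(s_d/√n) = 96.6/(622/√16) = 0.621
df = n − 1 = 15
p-value = P(T ≥ 0.621) ≈ 0.2719
Since p ≈ 0.2719 > α = 0.02, fail to reject H0; the data do not provide sufficient evidence against H0.

0.621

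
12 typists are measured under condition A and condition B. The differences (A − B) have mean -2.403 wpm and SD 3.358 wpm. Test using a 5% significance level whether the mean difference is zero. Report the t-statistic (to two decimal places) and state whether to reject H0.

H0: μ_d = 0; H1: μ_d ≠ 0 (paired t-test on the differences, two-sided).
t = d̄/(s_d/√n) = -2.403/(3.358/√12) = -2.48
df = n − 1 = 11
Two-sided p-value ≈ 0.031
Since p ≈ 0.031 < α = 0.05, reject H0; the evidence is statistically significant.

t = -2.48; reject H0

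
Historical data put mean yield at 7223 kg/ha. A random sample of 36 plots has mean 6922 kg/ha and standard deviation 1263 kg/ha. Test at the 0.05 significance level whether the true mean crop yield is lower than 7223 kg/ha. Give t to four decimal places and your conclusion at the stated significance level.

t = -1.4299; fail to reject H0

H0: μ = 7223; H1: μ < 7223 (one-sample t-test, left-tailed).
t = (x̄ − μ₀)/(s/√n) = (6922 − 7223)/(1263/√36) = -1.4299
df = n − 1 = 35
p-value = P(T ≤ -1.4299) ≈ 0.0808
Since p ≈ 0.0808 > α = 0.05, fail to reject H0; the evidence is not statistically significant.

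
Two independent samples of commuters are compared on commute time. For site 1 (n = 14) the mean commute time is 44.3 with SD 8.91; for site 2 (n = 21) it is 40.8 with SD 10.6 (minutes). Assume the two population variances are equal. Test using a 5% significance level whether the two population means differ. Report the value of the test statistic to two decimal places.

1.02

Let group 1 = site 1, group 2 = site 2. H0: μ_1 = μ_2; H1: μ_1 ≠ μ_2 (two-sample pooled-variance t-test, two-sided).
s_p² = [(14−1)·8.91² + (21−1)·10.6²]/(14+21−2) = 99.3711
t = (44.3 − 40.8)/√[99.3711·(1/14 + 1/21)] = 1.02
df = n₁ + n₂ − 2 = 33
Two-sided p-value ≈ 0.3163
Since p ≈ 0.3163 > α = 0.05, fail to reject H0; the data do not provide sufficient evidence against H0.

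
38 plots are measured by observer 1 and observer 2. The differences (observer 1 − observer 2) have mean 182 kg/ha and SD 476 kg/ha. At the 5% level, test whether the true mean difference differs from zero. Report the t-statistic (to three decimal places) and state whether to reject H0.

t = 2.357; reject H0

H0: μ_d = 0; H1: μ_d ≠ 0 (paired t-test on the differences, two-sided).
t = d̄/(s_d/√n) = 182/(476/√38) = 2.357
df = n − 1 = 37
Two-sided p-value ≈ 0.0238
Since p ≈ 0.0238 < α = 0.05, reject H0; the data support H1.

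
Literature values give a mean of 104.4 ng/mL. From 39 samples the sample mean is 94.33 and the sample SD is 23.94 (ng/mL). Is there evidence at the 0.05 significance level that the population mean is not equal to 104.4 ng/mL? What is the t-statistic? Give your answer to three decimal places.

-2.627

H0: μ = 104.4; H1: μ ≠ 104.4 (one-sample t-test, two-sided).
t = (x̄ − μ₀)/(s/√n) = (94.33 − 104.4)/(23.94/√39) = -2.627
df = n − 1 = 38
Two-sided p-value ≈ 0.0124
Since p ≈ 0.0124 < α = 0.05, reject H0; the evidence is statistically significant.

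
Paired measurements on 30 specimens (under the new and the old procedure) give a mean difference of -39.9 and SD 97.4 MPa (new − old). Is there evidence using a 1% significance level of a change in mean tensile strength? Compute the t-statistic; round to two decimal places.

H0: μ_d = 0; H1: μ_d ≠ 0 (paired t-test on the differences, two-sided).
t = d̄/(s_d/√n) = -39.9/(97.4/√30) = -2.24
df = n − 1 = 29
Two-sided p-value ≈ 0.0327
Since p ≈ 0.0327 > α = 0.01, fail to reject H0; the data do not provide sufficient evidence against H0.

-2.24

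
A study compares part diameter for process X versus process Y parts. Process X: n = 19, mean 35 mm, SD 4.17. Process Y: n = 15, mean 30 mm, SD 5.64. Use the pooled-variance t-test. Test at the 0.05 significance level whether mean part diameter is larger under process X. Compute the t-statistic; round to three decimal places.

Let group 1 = process X, group 2 = process Y. H0: μ_1 = μ_2; H1: μ_1 > μ_2 (two-sample pooled-variance t-test, right-tailed).
s_p² = [(19−1)·4.17² + (15−1)·5.64²]/(19+15−2) = 23.698
t = (35 − 30)/√[23.698·(1/19 + 1/15)] = 2.974
df = n₁ + n₂ − 2 = 32
p-value = P(T ≥ 2.974) ≈ 0.0028
Since p ≈ 0.0028 < α = 0.05, reject H0; the data support H1.

2.974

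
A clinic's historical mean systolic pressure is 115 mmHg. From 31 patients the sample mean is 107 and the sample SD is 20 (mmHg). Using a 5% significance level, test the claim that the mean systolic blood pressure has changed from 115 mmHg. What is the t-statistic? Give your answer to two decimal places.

H0: μ = 115; H1: μ ≠ 115 (one-sample t-test, two-sided).
t = (x̄ − μ₀)/(s/√n) = (107 − 115)/(20/√31) = -2.23
df = n − 1 = 30
Two-sided p-value ≈ 0.0336
Since p ≈ 0.0336 < α = 0.05, reject H0; the evidence is statistically significant.

-2.23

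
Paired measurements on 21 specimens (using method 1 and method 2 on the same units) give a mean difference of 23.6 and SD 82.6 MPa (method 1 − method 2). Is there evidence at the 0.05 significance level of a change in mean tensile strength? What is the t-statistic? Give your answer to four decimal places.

H0: μ_d = 0; H1: μ_d ≠ 0 (paired t-test on the differences, two-sided).
t = d̄/(s_d/√n) = 23.6/(82.6/√21) = 1.3093
df = n − 1 = 20
Two-sided p-value ≈ 0.205
Since p ≈ 0.205 > α = 0.05, fail to reject H0; the data do not provide sufficient evidence against H0.

1.3093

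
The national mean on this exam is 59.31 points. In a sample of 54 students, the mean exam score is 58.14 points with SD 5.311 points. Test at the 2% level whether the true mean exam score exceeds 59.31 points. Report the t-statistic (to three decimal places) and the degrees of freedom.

t = -1.619, df = 53

H0: μ = 59.31; H1: μ > 59.31 (one-sample t-test, right-tailed).
t = (x̄ − μ₀)/(s/√n) = (58.14 − 59.31)/(5.311/√54) = -1.619
df = n − 1 = 53
p-value = P(T ≥ -1.619) ≈ 0.944
Since p ≈ 0.944 > α = 0.02, fail to reject H0; the data do not provide sufficient evidence against H0.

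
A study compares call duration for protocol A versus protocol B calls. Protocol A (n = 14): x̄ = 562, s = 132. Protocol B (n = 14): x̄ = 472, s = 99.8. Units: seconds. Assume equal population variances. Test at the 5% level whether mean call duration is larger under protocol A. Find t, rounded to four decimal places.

2.0350

Let group 1 = protocol A, group 2 = protocol B. H0: μ_1 = μ_2; H1: μ_1 > μ_2 (two-sample pooled-variance t-test, right-tailed).
s_p² = [(14−1)·132² + (14−1)·99.8²]/(14+14−2) = 13692
t = (562 − 472)/√[13692·(1/14 + 1/14)] = 2.0350
df = n₁ + n₂ − 2 = 26
p-value = P(T ≥ 2.0350) ≈ 0.026
Since p ≈ 0.026 < α = 0.05, reject H0; the data support H1.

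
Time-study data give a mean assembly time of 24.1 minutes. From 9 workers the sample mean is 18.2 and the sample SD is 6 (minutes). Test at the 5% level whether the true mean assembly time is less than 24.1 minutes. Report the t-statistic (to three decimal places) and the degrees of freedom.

H0: μ = 24.1; H1: μ < 24.1 (one-sample t-test, left-tailed).
t = (x̄ − μ₀)/(s/√n) = (18.2 − 24.1)/(6/√9) = -2.950
df = n − 1 = 8
p-value = P(T ≤ -2.950) ≈ 0.009
Since p ≈ 0.009 < α = 0.05, reject H0; the data support H1.

t = -2.950, df = 8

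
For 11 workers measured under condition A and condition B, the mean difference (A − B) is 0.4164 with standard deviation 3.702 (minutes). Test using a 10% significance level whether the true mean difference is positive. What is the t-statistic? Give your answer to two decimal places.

H0: μ_d = 0; H1: μ_d > 0 (paired t-test on the differences, right-tailed).
t = d̄/(s_d/√n) = 0.4164/(3.702/√11) = 0.37
df = n − 1 = 10
p-value = P(T ≥ 0.37) ≈ 0.358
Since p ≈ 0.358 > α = 0.1, fail to reject H0; the data do not provide sufficient evidence against H0.

0.37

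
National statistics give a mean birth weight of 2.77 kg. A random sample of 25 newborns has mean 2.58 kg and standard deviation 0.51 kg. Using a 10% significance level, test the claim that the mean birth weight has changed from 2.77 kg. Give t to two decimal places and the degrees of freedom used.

H0: μ = 2.77; H1: μ ≠ 2.77 (one-sample t-test, two-sided).
t = (x̄ − μ₀)/(s/√n) = (2.58 − 2.77)/(0.51/√25) = -1.86
df = n − 1 = 24
Two-sided p-value ≈ 0.0748
Since p ≈ 0.0748 < α = 0.1, reject H0; the evidence is statistically significant.

t = -1.86, df = 24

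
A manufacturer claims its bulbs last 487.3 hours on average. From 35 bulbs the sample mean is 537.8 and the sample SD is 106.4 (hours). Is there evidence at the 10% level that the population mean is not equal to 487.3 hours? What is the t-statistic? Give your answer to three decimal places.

H0: μ = 487.3; H1: μ ≠ 487.3 (one-sample t-test, two-sided).
t = (x̄ − μ₀)/(s/√n) = (537.8 − 487.3)/(106.4/√35) = 2.808
df = n − 1 = 34
Two-sided p-value ≈ 0.0082
Since p ≈ 0.0082 < α = 0.1, reject H0; the data support H1.

2.808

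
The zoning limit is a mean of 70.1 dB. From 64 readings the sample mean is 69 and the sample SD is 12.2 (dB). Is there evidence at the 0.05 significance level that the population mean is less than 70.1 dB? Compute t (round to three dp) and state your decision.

H0: μ = 70.1; H1: μ < 70.1 (one-sample t-test, left-tailed).
t = (x̄ − μ₀)/(s/√n) = (69 − 70.1)/(12.2/√64) = -0.721
df = n − 1 = 63
p-value = P(T ≤ -0.721) ≈ 0.2367
Since p ≈ 0.2367 > α = 0.05, fail to reject H0; the evidence is not statistically significant.

t = -0.721; fail to reject H0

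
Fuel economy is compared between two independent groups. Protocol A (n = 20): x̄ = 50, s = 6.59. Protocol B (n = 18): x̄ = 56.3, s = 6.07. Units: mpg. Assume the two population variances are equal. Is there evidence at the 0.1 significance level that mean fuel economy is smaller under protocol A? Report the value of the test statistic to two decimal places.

Let group 1 = protocol A, group 2 = protocol B. H0: μ_1 = μ_2; H1: μ_1 < μ_2 (two-sample pooled-variance t-test, left-tailed).
s_p² = [(20−1)·6.59² + (18−1)·6.07²]/(20+18−2) = 40.3194
t = (50 − 56.3)/√[40.3194·(1/20 + 1/18)] = -3.05
df = n₁ + n₂ − 2 = 36
p-value = P(T ≤ -3.05) ≈ 0.002
Since p ≈ 0.002 < α = 0.1, reject H0; the data support H1.

-3.05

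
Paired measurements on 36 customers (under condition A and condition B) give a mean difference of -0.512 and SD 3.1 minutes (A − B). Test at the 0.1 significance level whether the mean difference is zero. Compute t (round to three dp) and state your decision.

H0: μ_d = 0; H1: μ_d ≠ 0 (paired t-test on the differences, two-sided).
t = d̄/(s_d/√n) = -0.512/(3.1/√36) = -0.991
df = n − 1 = 35
Two-sided p-value ≈ 0.3285
Since p ≈ 0.3285 > α = 0.1, fail to reject H0; the data do not provide sufficient evidence against H0.

t = -0.991; fail to reject H0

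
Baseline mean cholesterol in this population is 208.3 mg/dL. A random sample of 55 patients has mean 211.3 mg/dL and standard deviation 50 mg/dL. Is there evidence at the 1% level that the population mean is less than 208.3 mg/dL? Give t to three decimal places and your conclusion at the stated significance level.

t = 0.445; fail to reject H0

H0: μ = 208.3; H1: μ < 208.3 (one-sample t-test, left-tailed).
t = (x̄ − μ₀)/(s/√n) = (211.3 − 208.3)/(50/√55) = 0.445
df = n − 1 = 54
p-value = P(T ≤ 0.445) ≈ 0.671
Since p ≈ 0.671 > α = 0.01, fail to reject H0; the evidence is not statistically significant.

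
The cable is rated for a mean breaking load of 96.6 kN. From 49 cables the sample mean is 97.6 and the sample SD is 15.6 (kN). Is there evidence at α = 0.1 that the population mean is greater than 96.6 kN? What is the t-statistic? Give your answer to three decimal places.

0.449

H0: μ = 96.6; H1: μ > 96.6 (one-sample t-test, right-tailed).
t = (x̄ − μ₀)/(s/√n) = (97.6 − 96.6)/(15.6/√49) = 0.449
df = n − 1 = 48
p-value = P(T ≥ 0.449) ≈ 0.3278
Since p ≈ 0.3278 > α = 0.1, fail to reject H0; the evidence is not statistically significant.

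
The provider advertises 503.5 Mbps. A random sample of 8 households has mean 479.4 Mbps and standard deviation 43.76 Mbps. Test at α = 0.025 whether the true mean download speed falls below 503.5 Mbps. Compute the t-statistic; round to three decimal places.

H0: μ = 503.5; H1: μ < 503.5 (one-sample t-test, left-tailed).
t = (x̄ − μ₀)/(s/√n) = (479.4 − 503.5)/(43.76/√8) = -1.558
df = n − 1 = 7
p-value = P(T ≤ -1.558) ≈ 0.082
Since p ≈ 0.082 > α = 0.025, fail to reject H0; the evidence is not statistically significant.

-1.558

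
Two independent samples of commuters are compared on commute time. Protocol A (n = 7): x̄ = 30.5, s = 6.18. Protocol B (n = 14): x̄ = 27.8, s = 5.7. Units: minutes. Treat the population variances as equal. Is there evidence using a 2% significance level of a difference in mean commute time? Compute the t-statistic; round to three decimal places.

0.996

Let group 1 = protocol A, group 2 = protocol B. H0: μ_1 = μ_2; H1: μ_1 ≠ μ_2 (two-sample pooled-variance t-test, two-sided).
s_p² = [(7−1)·6.18² + (14−1)·5.7²]/(7+14−2) = 34.2908
t = (30.5 − 27.8)/√[34.2908·(1/7 + 1/14)] = 0.996
df = n₁ + n₂ − 2 = 19
Two-sided p-value ≈ 0.332
Since p ≈ 0.332 > α = 0.02, fail to reject H0; the evidence is not statistically significant.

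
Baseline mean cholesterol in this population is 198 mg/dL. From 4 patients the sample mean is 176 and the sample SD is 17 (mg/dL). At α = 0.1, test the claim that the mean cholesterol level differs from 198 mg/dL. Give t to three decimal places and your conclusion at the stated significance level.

t = -2.588; reject H0

H0: μ = 198; H1: μ ≠ 198 (one-sample t-test, two-sided).
t = (x̄ − μ₀)/(s/√n) = (176 − 198)/(17/√4) = -2.588
df = n − 1 = 3
Two-sided p-value ≈ 0.081
Since p ≈ 0.081 < α = 0.1, reject H0; the data support H1.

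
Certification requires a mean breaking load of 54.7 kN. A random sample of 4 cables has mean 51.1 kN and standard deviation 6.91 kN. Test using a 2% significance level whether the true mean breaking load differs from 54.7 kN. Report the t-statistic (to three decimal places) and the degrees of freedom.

t = -1.042, df = 3

H0: μ = 54.7; H1: μ ≠ 54.7 (one-sample t-test, two-sided).
t = (x̄ − μ₀)/(s/√n) = (51.1 − 54.7)/(6.91/√4) = -1.042
df = n − 1 = 3
Two-sided p-value ≈ 0.374
Since p ≈ 0.374 > α = 0.02, fail to reject H0; the data do not provide sufficient evidence against H0.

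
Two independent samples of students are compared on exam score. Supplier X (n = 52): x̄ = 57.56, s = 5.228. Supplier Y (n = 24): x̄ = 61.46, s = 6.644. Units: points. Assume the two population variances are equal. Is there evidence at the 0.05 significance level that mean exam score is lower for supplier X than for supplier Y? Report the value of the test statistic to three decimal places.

Let group 1 = supplier X, group 2 = supplier Y. H0: μ_1 = μ_2; H1: μ_1 < μ_2 (two-sample pooled-variance t-test, left-tailed).
s_p² = [(52−1)·5.228² + (24−1)·6.644²]/(52+24−2) = 32.5569
t = (57.56 − 61.46)/√[32.5569·(1/52 + 1/24)] = -2.770
df = n₁ + n₂ − 2 = 74
p-value = P(T ≤ -2.770) ≈ 0.004
Since p ≈ 0.004 < α = 0.05, reject H0; the data support H1.

-2.770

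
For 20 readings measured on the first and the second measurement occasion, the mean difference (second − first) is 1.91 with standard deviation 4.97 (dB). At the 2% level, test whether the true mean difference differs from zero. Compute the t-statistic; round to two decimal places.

H0: μ_d = 0; H1: μ_d ≠ 0 (paired t-test on the differences, two-sided).
t = d̄/(s_d/√n) = 1.91/(4.97/√20) = 1.72
df = n − 1 = 19
Two-sided p-value ≈ 0.102
Since p ≈ 0.102 > α = 0.02, fail to reject H0; the data do not provide sufficient evidence against H0.

1.72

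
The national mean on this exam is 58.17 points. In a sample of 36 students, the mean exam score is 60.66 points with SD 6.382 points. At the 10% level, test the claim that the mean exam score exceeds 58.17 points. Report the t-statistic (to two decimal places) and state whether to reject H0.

t = 2.34; reject H0

H0: μ = 58.17; H1: μ > 58.17 (one-sample t-test, right-tailed).
t = (x̄ − μ₀)/(s/√n) = (60.66 − 58.17)/(6.382/√36) = 2.34
df = n − 1 = 35
p-value = P(T ≥ 2.34) ≈ 0.0125
Since p ≈ 0.0125 < α = 0.1, reject H0; the evidence is statistically significant.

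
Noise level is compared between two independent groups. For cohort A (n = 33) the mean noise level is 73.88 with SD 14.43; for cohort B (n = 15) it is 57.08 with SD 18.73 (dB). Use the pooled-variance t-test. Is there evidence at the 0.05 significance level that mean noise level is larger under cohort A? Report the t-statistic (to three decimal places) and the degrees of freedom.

Let group 1 = cohort A, group 2 = cohort B. H0: μ_1 = μ_2; H1: μ_1 > μ_2 (two-sample pooled-variance t-test, right-tailed).
s_p² = [(33−1)·14.43² + (15−1)·18.73²]/(33+15−2) = 251.621
t = (73.88 − 57.08)/√[251.621·(1/33 + 1/15)] = 3.401
df = n₁ + n₂ − 2 = 46
p-value = P(T ≥ 3.401) ≈ 0.001
Since p ≈ 0.001 < α = 0.05, reject H0; the data support H1.

t = 3.401, df = 46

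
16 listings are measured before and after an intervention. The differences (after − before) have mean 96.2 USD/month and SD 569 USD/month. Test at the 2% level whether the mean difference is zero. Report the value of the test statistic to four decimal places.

0.6763

H0: μ_d = 0; H1: μ_d ≠ 0 (paired t-test on the differences, two-sided).
t = d̄/(s_d/√n) = 96.2/(569/√16) = 0.6763
df = n − 1 = 15
Two-sided p-value ≈ 0.5092
Since p ≈ 0.5092 > α = 0.02, fail to reject H0; the data do not provide sufficient evidence against H0.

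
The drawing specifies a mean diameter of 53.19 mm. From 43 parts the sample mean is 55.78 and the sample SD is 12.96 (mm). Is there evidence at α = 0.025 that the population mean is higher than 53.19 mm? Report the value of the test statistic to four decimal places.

H0: μ = 53.19; H1: μ > 53.19 (one-sample t-test, right-tailed).
t = (x̄ − μ₀)/(s/√n) = (55.78 − 53.19)/(12.96/√43) = 1.3105
df = n − 1 = 42
p-value = P(T ≥ 1.3105) ≈ 0.099
Since p ≈ 0.099 > α = 0.025, fail to reject H0; the data do not provide sufficient evidence against H0.

1.3105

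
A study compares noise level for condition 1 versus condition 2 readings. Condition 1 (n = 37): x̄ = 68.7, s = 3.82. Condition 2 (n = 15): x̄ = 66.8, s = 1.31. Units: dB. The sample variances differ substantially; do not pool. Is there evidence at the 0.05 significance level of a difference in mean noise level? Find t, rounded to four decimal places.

2.6637

Let group 1 = condition 1, group 2 = condition 2. H0: μ_1 = μ_2; H1: μ_1 ≠ μ_2 (Welch's two-sample t-test, two-sided).
t = (x̄_1 − x̄_2)/√(s_1²/n_1 + s_2²/n_2) = (68.7 − 66.8)/√(3.82²/37 + 1.31²/15) = 2.6637
Welch–Satterthwaite df ≈ 49.26
Two-sided p-value ≈ 0.0104
Since p ≈ 0.0104 < α = 0.05, reject H0; the evidence is statistically significant.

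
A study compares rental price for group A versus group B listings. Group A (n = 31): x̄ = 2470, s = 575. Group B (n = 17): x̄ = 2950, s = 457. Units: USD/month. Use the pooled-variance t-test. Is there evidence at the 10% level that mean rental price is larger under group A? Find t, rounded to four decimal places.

-2.9623

Let group 1 = group A, group 2 = group B. H0: μ_1 = μ_2; H1: μ_1 > μ_2 (two-sample pooled-variance t-test, right-tailed).
s_p² = [(31−1)·575² + (17−1)·457²]/(31+17−2) = 288268
t = (2470 − 2950)/√[288268·(1/31 + 1/17)] = -2.9623
df = n₁ + n₂ − 2 = 46
p-value = P(T ≥ -2.9623) ≈ 0.9976
Since p ≈ 0.9976 > α = 0.1, fail to reject H0; the data do not provide sufficient evidence against H0.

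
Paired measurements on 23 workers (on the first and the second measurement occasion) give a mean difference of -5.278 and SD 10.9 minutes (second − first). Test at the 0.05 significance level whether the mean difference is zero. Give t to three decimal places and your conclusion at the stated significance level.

H0: μ_d = 0; H1: μ_d ≠ 0 (paired t-test on the differences, two-sided).
t = d̄/(s_d/√n) = -5.278/(10.9/√23) = -2.322
df = n − 1 = 22
Two-sided p-value ≈ 0.030
Since p ≈ 0.030 < α = 0.05, reject H0; the evidence is statistically significant.

t = -2.322; reject H0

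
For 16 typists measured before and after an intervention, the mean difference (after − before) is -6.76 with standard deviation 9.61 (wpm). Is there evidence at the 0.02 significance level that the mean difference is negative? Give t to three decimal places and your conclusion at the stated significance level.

t = -2.814; reject H0

H0: μ_d = 0; H1: μ_d < 0 (paired t-test on the differences, left-tailed).
t = d̄/(s_d/√n) = -6.76/(9.61/√16) = -2.814
df = n − 1 = 15
p-value = P(T ≤ -2.814) ≈ 0.0065
Since p ≈ 0.0065 < α = 0.02, reject H0; the data support H1.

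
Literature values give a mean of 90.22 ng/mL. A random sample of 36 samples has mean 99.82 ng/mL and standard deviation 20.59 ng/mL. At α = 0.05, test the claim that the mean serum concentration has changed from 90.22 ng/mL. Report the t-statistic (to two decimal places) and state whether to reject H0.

H0: μ = 90.22; H1: μ ≠ 90.22 (one-sample t-test, two-sided).
t = (x̄ − μ₀)/(s/√n) = (99.82 − 90.22)/(20.59/√36) = 2.80
df = n − 1 = 35
Two-sided p-value ≈ 0.008
Since p ≈ 0.008 < α = 0.05, reject H0; the data support H1.

t = 2.80; reject H0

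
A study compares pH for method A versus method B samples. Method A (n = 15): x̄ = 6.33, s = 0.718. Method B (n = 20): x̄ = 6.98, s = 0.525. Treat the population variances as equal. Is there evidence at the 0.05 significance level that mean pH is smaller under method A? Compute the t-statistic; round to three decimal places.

-3.098

Let group 1 = method A, group 2 = method B. H0: μ_1 = μ_2; H1: μ_1 < μ_2 (two-sample pooled-variance t-test, left-tailed).
s_p² = [(15−1)·0.718² + (20−1)·0.525²]/(15+20−2) = 0.3774
t = (6.33 − 6.98)/√[0.3774·(1/15 + 1/20)] = -3.098
df = n₁ + n₂ − 2 = 33
p-value = P(T ≤ -3.098) ≈ 0.0020
Since p ≈ 0.0020 < α = 0.05, reject H0; the evidence is statistically significant.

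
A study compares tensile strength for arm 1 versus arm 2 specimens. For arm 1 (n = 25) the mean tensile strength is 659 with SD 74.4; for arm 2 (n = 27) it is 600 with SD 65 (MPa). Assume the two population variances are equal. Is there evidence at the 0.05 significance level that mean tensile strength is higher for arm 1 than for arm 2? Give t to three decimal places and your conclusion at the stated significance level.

Let group 1 = arm 1, group 2 = arm 2. H0: μ_1 = μ_2; H1: μ_1 > μ_2 (two-sample pooled-variance t-test, right-tailed).
s_p² = [(25−1)·74.4² + (27−1)·65²]/(25+27−2) = 4853.97
t = (659 − 600)/√[4853.97·(1/25 + 1/27)] = 3.051
df = n₁ + n₂ − 2 = 50
p-value = P(T ≥ 3.051) ≈ 0.0018
Since p ≈ 0.0018 < α = 0.05, reject H0; the evidence is statistically significant.

t = 3.051; reject H0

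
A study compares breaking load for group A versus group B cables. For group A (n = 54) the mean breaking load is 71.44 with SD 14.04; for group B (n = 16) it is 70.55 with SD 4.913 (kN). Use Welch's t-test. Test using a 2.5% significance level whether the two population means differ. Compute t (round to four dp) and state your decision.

t = 0.3918; fail to reject H0

Let group 1 = group A, group 2 = group B. H0: μ_1 = μ_2; H1: μ_1 ≠ μ_2 (Welch's two-sample t-test, two-sided).
t = (x̄_1 − x̄_2)/√(s_1²/n_1 + s_2²/n_2) = (71.44 − 70.55)/√(14.04²/54 + 4.913²/16) = 0.3918
Welch–Satterthwaite df ≈ 66.02
Two-sided p-value ≈ 0.696
Since p ≈ 0.696 > α = 0.025, fail to reject H0; the evidence is not statistically significant.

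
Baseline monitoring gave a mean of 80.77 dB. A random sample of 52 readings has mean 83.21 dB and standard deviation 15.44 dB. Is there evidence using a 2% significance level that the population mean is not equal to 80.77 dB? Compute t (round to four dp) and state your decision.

t = 1.1396; fail to reject H0

H0: μ = 80.77; H1: μ ≠ 80.77 (one-sample t-test, two-sided).
t = (x̄ − μ₀)/(s/√n) = (83.21 − 80.77)/(15.44/√52) = 1.1396
df = n − 1 = 51
Two-sided p-value ≈ 0.260
Since p ≈ 0.260 > α = 0.02, fail to reject H0; the data do not provide sufficient evidence against H0.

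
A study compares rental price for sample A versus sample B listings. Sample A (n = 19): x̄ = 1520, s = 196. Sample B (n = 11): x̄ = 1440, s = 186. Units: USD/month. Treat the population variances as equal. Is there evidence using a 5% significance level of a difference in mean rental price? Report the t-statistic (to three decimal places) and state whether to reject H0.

t = 1.097; fail to reject H0

Let group 1 = sample A, group 2 = sample B. H0: μ_1 = μ_2; H1: μ_1 ≠ μ_2 (two-sample pooled-variance t-test, two-sided).
s_p² = [(19−1)·196² + (11−1)·186²]/(19+11−2) = 37051.7
t = (1520 − 1440)/√[37051.7·(1/19 + 1/11)] = 1.097
df = n₁ + n₂ − 2 = 28
Two-sided p-value ≈ 0.282
Since p ≈ 0.282 > α = 0.05, fail to reject H0; the evidence is not statistically significant.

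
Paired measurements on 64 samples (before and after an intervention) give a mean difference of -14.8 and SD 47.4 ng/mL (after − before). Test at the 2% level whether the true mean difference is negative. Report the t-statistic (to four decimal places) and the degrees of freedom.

t = -2.4979, df = 63

H0: μ_d = 0; H1: μ_d < 0 (paired t-test on the differences, left-tailed).
t = d̄/(s_d/√n) = -14.8/(47.4/√64) = -2.4979
df = n − 1 = 63
p-value = P(T ≤ -2.4979) ≈ 0.0076
Since p ≈ 0.0076 < α = 0.02, reject H0; the data support H1.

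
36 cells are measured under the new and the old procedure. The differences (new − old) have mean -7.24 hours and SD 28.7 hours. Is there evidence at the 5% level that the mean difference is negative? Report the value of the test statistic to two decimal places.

H0: μ_d = 0; H1: μ_d < 0 (paired t-test on the differences, left-tailed).
t = d̄/(s_d/√n) = -7.24/(28.7/√36) = -1.51
df = n − 1 = 35
p-value = P(T ≤ -1.51) ≈ 0.0696
Since p ≈ 0.0696 > α = 0.05, fail to reject H0; the data do not provide sufficient evidence against H0.

-1.51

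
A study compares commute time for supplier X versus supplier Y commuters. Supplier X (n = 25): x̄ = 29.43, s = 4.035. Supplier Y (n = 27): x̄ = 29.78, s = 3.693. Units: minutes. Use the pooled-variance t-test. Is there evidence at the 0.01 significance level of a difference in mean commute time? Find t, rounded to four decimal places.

-0.3266

Let group 1 = supplier X, group 2 = supplier Y. H0: μ_1 = μ_2; H1: μ_1 ≠ μ_2 (two-sample pooled-variance t-test, two-sided).
s_p² = [(25−1)·4.035² + (27−1)·3.693²]/(25+27−2) = 14.9069
t = (29.43 − 29.78)/√[14.9069·(1/25 + 1/27)] = -0.3266
df = n₁ + n₂ − 2 = 50
Two-sided p-value ≈ 0.745
Since p ≈ 0.745 > α = 0.01, fail to reject H0; the evidence is not statistically significant.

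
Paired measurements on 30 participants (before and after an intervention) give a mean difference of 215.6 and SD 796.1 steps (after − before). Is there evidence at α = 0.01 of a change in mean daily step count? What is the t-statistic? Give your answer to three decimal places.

H0: μ_d = 0; H1: μ_d ≠ 0 (paired t-test on the differences, two-sided).
t = d̄/(s_d/√n) = 215.6/(796.1/√30) = 1.483
df = n − 1 = 29
Two-sided p-value ≈ 0.149
Since p ≈ 0.149 > α = 0.01, fail to reject H0; the data do not provide sufficient evidence against H0.

1.483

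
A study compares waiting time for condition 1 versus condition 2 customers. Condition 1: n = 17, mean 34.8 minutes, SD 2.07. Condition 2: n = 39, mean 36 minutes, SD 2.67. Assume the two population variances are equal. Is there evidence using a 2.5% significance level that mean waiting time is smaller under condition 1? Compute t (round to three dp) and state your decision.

Let group 1 = condition 1, group 2 = condition 2. H0: μ_1 = μ_2; H1: μ_1 < μ_2 (two-sample pooled-variance t-test, left-tailed).
s_p² = [(17−1)·2.07² + (39−1)·2.67²]/(17+39−2) = 6.28623
t = (34.8 − 36)/√[6.28623·(1/17 + 1/39)] = -1.647
df = n₁ + n₂ − 2 = 54
p-value = P(T ≤ -1.647) ≈ 0.053
Since p ≈ 0.053 > α = 0.025, fail to reject H0; the data do not provide sufficient evidence against H0.

t = -1.647; fail to reject H0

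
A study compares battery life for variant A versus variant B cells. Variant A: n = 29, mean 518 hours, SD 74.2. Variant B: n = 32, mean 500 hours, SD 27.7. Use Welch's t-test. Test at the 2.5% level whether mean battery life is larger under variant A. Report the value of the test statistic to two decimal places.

Let group 1 = variant A, group 2 = variant B. H0: μ_1 = μ_2; H1: μ_1 > μ_2 (Welch's two-sample t-test, right-tailed).
t = (x̄_1 − x̄_2)/√(s_1²/n_1 + s_2²/n_2) = (518 − 500)/√(74.2²/29 + 27.7²/32) = 1.23
Welch–Satterthwaite df ≈ 35.01
p-value = P(T ≥ 1.23) ≈ 0.1133
Since p ≈ 0.1133 > α = 0.025, fail to reject H0; the data do not provide sufficient evidence against H0.

1.23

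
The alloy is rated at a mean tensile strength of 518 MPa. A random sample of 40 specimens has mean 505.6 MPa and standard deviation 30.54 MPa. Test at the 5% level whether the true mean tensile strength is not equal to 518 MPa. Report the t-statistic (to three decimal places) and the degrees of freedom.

H0: μ = 518; H1: μ ≠ 518 (one-sample t-test, two-sided).
t = (x̄ − μ₀)/(s/√n) = (505.6 − 518)/(30.54/√40) = -2.568
df = n − 1 = 39
Two-sided p-value ≈ 0.0142
Since p ≈ 0.0142 < α = 0.05, reject H0; the evidence is statistically significant.

t = -2.568, df = 39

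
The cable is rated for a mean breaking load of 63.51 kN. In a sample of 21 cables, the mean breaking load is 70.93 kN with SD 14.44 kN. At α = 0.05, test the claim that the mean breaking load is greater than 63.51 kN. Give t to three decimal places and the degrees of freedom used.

H0: μ = 63.51; H1: μ > 63.51 (one-sample t-test, right-tailed).
t = (x̄ − μ₀)/(s/√n) = (70.93 − 63.51)/(14.44/√21) = 2.355
df = n − 1 = 20
p-value = P(T ≥ 2.355) ≈ 0.014
Since p ≈ 0.014 < α = 0.05, reject H0; the evidence is statistically significant.

t = 2.355, df = 20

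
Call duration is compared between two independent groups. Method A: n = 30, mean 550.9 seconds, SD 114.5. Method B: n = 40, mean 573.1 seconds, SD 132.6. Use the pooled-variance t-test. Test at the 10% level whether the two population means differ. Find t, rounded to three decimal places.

-0.734

Let group 1 = method A, group 2 = method B. H0: μ_1 = μ_2; H1: μ_1 ≠ μ_2 (two-sample pooled-variance t-test, two-sided).
s_p² = [(30−1)·114.5² + (40−1)·132.6²]/(30+40−2) = 15675.4
t = (550.9 − 573.1)/√[15675.4·(1/30 + 1/40)] = -0.734
df = n₁ + n₂ − 2 = 68
Two-sided p-value ≈ 0.465
Since p ≈ 0.465 > α = 0.1, fail to reject H0; the data do not provide sufficient evidence against H0.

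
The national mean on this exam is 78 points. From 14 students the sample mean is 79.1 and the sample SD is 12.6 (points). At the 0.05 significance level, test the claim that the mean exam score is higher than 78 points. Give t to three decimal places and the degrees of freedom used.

H0: μ = 78; H1: μ > 78 (one-sample t-test, right-tailed).
t = (x̄ − μ₀)/(s/√n) = (79.1 − 78)/(12.6/√14) = 0.327
df = n − 1 = 13
p-value = P(T ≥ 0.327) ≈ 0.3746
Since p ≈ 0.3746 > α = 0.05, fail to reject H0; the data do not provide sufficient evidence against H0.

t = 0.327, df = 13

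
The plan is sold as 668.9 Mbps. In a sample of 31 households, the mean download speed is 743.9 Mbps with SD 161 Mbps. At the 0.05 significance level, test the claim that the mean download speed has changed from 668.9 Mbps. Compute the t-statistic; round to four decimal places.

2.5937

H0: μ = 668.9; H1: μ ≠ 668.9 (one-sample t-test, two-sided).
t = (x̄ − μ₀)/(s/√n) = (743.9 − 668.9)/(161/√31) = 2.5937
df = n − 1 = 30
Two-sided p-value ≈ 0.0145
Since p ≈ 0.0145 < α = 0.05, reject H0; the data support H1.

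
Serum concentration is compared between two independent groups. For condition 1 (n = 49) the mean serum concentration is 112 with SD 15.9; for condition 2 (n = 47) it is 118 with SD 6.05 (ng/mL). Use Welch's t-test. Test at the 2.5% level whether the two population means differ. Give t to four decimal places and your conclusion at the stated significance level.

t = -2.4622; reject H0

Let group 1 = condition 1, group 2 = condition 2. H0: μ_1 = μ_2; H1: μ_1 ≠ μ_2 (Welch's two-sample t-test, two-sided).
t = (x̄_1 − x̄_2)/√(s_1²/n_1 + s_2²/n_2) = (112 − 118)/√(15.9²/49 + 6.05²/47) = -2.4622
Welch–Satterthwaite df ≈ 62.11
Two-sided p-value ≈ 0.017
Since p ≈ 0.017 < α = 0.025, reject H0; the data support H1.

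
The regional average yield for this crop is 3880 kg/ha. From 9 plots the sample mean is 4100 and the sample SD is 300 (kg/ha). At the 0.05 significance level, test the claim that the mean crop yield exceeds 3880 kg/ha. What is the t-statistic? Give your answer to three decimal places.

2.200

H0: μ = 3880; H1: μ > 3880 (one-sample t-test, right-tailed).
t = (x̄ − μ₀)/(s/√n) = (4100 − 3880)/(300/√9) = 2.200
df = n − 1 = 8
p-value = P(T ≥ 2.200) ≈ 0.0295
Since p ≈ 0.0295 < α = 0.05, reject H0; the data support H1.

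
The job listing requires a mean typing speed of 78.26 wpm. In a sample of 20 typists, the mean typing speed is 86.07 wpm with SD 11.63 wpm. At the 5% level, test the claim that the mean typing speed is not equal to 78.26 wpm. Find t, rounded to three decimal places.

H0: μ = 78.26; H1: μ ≠ 78.26 (one-sample t-test, two-sided).
t = (x̄ − μ₀)/(s/√n) = (86.07 − 78.26)/(11.63/√20) = 3.003
df = n − 1 = 19
Two-sided p-value ≈ 0.0073
Since p ≈ 0.0073 < α = 0.05, reject H0; the evidence is statistically significant.

3.003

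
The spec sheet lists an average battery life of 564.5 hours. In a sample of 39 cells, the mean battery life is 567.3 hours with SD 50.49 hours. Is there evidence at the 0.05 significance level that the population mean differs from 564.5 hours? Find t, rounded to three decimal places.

0.346

H0: μ = 564.5; H1: μ ≠ 564.5 (one-sample t-test, two-sided).
t = (x̄ − μ₀)/(s/√n) = (567.3 − 564.5)/(50.49/√39) = 0.346
df = n − 1 = 38
Two-sided p-value ≈ 0.731
Since p ≈ 0.731 > α = 0.05, fail to reject H0; the data do not provide sufficient evidence against H0.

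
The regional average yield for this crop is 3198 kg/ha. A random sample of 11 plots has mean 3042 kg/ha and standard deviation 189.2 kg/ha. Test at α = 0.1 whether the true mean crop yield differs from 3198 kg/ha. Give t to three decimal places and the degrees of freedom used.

t = -2.735, df = 10

H0: μ = 3198; H1: μ ≠ 3198 (one-sample t-test, two-sided).
t = (x̄ − μ₀)/(s/√n) = (3042 − 3198)/(189.2/√11) = -2.735
df = n − 1 = 10
Two-sided p-value ≈ 0.0210
Since p ≈ 0.0210 < α = 0.1, reject H0; the evidence is statistically significant.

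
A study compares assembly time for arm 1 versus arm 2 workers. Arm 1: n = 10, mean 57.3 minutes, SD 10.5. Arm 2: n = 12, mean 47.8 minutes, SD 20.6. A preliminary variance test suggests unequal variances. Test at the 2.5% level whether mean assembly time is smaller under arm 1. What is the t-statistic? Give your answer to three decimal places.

1.395

Let group 1 = arm 1, group 2 = arm 2. H0: μ_1 = μ_2; H1: μ_1 < μ_2 (Welch's two-sample t-test, left-tailed).
t = (x̄_1 − x̄_2)/√(s_1²/n_1 + s_2²/n_2) = (57.3 − 47.8)/√(10.5²/10 + 20.6²/12) = 1.395
Welch–Satterthwaite df ≈ 16.92
p-value = P(T ≤ 1.395) ≈ 0.909
Since p ≈ 0.909 > α = 0.025, fail to reject H0; the evidence is not statistically significant.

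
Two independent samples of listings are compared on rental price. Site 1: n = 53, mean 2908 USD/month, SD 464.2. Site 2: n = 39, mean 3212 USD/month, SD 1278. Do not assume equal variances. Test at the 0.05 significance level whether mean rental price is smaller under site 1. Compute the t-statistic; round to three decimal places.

-1.418

Let group 1 = site 1, group 2 = site 2. H0: μ_1 = μ_2; H1: μ_1 < μ_2 (Welch's two-sample t-test, left-tailed).
t = (x̄_1 − x̄_2)/√(s_1²/n_1 + s_2²/n_2) = (2908 − 3212)/√(464.2²/53 + 1278²/39) = -1.418
Welch–Satterthwaite df ≈ 45.42
p-value = P(T ≤ -1.418) ≈ 0.0815
Since p ≈ 0.0815 > α = 0.05, fail to reject H0; the data do not provide sufficient evidence against H0.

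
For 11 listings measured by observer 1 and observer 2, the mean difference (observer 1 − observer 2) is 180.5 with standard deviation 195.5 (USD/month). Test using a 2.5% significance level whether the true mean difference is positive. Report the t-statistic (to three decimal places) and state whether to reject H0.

H0: μ_d = 0; H1: μ_d > 0 (paired t-test on the differences, right-tailed).
t = d̄/(s_d/√n) = 180.5/(195.5/√11) = 3.062
df = n − 1 = 10
p-value = P(T ≥ 3.062) ≈ 0.0060
Since p ≈ 0.0060 < α = 0.025, reject H0; the data support H1.

t = 3.062; reject H0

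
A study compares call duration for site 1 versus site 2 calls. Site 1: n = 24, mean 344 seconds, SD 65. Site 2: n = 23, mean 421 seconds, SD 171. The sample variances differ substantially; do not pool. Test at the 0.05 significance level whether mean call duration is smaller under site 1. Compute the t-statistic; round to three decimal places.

-2.024

Let group 1 = site 1, group 2 = site 2. H0: μ_1 = μ_2; H1: μ_1 < μ_2 (Welch's two-sample t-test, left-tailed).
t = (x̄_1 − x̄_2)/√(s_1²/n_1 + s_2²/n_2) = (344 − 421)/√(65²/24 + 171²/23) = -2.024
Welch–Satterthwaite df ≈ 28.00
p-value = P(T ≤ -2.024) ≈ 0.026
Since p ≈ 0.026 < α = 0.05, reject H0; the evidence is statistically significant.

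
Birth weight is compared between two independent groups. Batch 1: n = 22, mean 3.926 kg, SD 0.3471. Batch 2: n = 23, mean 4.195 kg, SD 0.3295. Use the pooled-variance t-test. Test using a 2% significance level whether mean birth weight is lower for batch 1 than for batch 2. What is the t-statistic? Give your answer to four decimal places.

Let group 1 = batch 1, group 2 = batch 2. H0: μ_1 = μ_2; H1: μ_1 < μ_2 (two-sample pooled-variance t-test, left-tailed).
s_p² = [(22−1)·0.3471² + (23−1)·0.3295²]/(22+23−2) = 0.114386
t = (3.926 − 4.195)/√[0.114386·(1/22 + 1/23)] = -2.6671
df = n₁ + n₂ − 2 = 43
p-value = P(T ≤ -2.6671) ≈ 0.0054
Since p ≈ 0.0054 < α = 0.02, reject H0; the evidence is statistically significant.

-2.6671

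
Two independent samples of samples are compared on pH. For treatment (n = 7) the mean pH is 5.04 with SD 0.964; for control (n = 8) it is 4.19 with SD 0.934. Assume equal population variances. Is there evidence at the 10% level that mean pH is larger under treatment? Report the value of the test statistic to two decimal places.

Let group 1 = treatment, group 2 = control. H0: μ_1 = μ_2; H1: μ_1 > μ_2 (two-sample pooled-variance t-test, right-tailed).
s_p² = [(7−1)·0.964² + (8−1)·0.934²]/(7+8−2) = 0.898636
t = (5.04 − 4.19)/√[0.898636·(1/7 + 1/8)] = 1.73
df = n₁ + n₂ − 2 = 13
p-value = P(T ≥ 1.73) ≈ 0.0534
Since p ≈ 0.0534 < α = 0.1, reject H0; the evidence is statistically significant.

1.73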